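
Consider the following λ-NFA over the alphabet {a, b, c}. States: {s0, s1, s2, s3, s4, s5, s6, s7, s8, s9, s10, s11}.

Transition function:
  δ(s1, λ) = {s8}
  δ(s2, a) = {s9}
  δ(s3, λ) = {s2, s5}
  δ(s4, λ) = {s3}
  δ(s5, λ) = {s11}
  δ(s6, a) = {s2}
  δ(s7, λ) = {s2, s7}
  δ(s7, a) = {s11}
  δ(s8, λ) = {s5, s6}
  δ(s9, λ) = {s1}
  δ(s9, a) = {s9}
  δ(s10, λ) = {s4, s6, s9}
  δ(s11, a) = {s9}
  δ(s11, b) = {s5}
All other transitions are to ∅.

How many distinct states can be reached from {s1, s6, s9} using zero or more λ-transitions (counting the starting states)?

Start with {s1, s6, s9}.
From s1 via λ: add s8.
From s8 via λ: add s5.
From s5 via λ: add s11.
λ-closure = {s1, s5, s6, s8, s9, s11}, which has 6 states.

6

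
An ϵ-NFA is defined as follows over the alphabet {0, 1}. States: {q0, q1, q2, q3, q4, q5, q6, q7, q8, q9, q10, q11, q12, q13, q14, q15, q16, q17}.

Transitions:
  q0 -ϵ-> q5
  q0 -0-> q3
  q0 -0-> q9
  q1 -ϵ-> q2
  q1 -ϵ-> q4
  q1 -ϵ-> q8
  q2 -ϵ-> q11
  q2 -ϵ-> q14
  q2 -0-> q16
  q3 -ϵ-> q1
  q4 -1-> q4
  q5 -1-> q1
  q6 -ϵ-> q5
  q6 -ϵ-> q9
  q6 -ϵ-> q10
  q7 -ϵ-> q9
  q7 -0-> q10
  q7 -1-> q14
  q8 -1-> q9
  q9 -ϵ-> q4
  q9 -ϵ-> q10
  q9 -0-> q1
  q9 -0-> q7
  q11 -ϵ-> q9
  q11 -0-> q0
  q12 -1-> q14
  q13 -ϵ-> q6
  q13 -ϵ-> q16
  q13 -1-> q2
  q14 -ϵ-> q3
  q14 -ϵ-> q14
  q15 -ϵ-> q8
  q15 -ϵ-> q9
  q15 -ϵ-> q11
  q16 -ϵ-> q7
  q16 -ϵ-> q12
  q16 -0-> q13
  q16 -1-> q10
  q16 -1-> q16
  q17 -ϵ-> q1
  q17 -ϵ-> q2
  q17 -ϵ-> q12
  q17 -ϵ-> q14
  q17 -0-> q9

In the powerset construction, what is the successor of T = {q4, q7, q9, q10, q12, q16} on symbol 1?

{q1, q2, q3, q4, q7, q8, q9, q10, q11, q12, q14, q16}

q4 on 1 → {q4}.
q7 on 1 → {q14}.
q12 on 1 → {q14}.
q16 on 1 → {q10, q16}.
No 1-transition from q9, q10.
Union after reading 1: {q4, q10, q14, q16}.
Now take the ϵ-closure:
From q14 via ϵ: add q3.
From q16 via ϵ: add q7, q12.
From q3 via ϵ: add q1.
From q7 via ϵ: add q9.
From q1 via ϵ: add q2, q8.
From q2 via ϵ: add q11.
No new states can be added; the closed set is {q1, q2, q3, q4, q7, q8, q9, q10, q11, q12, q14, q16}.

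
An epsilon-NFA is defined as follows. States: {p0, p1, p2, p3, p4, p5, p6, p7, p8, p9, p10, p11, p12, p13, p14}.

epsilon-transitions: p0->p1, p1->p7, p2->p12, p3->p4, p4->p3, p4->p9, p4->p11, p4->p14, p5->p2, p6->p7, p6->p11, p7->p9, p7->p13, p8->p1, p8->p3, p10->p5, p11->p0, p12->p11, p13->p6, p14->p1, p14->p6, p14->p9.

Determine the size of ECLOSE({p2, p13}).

9

Start with {p2, p13}.
From p2 via epsilon: add p12.
From p13 via epsilon: add p6.
From p6 via epsilon: add p7, p11.
From p7 via epsilon: add p9.
From p11 via epsilon: add p0.
From p0 via epsilon: add p1.
epsilon-closure = {p0, p1, p2, p6, p7, p9, p11, p12, p13}, which has 9 states.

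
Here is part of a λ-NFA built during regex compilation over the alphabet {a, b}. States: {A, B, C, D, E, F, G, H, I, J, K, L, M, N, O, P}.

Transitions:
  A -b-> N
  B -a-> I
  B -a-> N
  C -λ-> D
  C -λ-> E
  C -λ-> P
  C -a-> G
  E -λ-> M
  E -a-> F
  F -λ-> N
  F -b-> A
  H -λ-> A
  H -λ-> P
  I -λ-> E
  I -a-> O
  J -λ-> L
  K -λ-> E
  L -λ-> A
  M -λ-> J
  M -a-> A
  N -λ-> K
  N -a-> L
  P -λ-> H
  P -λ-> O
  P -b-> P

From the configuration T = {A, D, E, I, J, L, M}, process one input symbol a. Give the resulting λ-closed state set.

E on a → {F}.
I on a → {O}.
M on a → {A}.
No a-transition from A, D, J, L.
Union after reading a: {A, F, O}.
Now take the λ-closure:
From F via λ: add N.
From N via λ: add K.
From K via λ: add E.
From E via λ: add M.
From M via λ: add J.
From J via λ: add L.
No new states can be added; the closed set is {A, E, F, J, K, L, M, N, O}.

{A, E, F, J, K, L, M, N, O}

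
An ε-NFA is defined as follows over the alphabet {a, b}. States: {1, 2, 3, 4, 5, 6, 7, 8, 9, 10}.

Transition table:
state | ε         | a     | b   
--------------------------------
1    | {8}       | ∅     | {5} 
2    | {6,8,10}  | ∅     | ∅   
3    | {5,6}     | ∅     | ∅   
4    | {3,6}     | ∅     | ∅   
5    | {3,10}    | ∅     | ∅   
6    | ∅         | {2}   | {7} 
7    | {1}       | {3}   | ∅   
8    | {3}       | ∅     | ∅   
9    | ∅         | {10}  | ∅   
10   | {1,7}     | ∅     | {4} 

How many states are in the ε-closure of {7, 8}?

7

Start with {7, 8}.
From 7 via ε: add 1.
From 8 via ε: add 3.
From 3 via ε: add 5, 6.
From 5 via ε: add 10.
ε-closure = {1, 3, 5, 6, 7, 8, 10}, which has 7 states.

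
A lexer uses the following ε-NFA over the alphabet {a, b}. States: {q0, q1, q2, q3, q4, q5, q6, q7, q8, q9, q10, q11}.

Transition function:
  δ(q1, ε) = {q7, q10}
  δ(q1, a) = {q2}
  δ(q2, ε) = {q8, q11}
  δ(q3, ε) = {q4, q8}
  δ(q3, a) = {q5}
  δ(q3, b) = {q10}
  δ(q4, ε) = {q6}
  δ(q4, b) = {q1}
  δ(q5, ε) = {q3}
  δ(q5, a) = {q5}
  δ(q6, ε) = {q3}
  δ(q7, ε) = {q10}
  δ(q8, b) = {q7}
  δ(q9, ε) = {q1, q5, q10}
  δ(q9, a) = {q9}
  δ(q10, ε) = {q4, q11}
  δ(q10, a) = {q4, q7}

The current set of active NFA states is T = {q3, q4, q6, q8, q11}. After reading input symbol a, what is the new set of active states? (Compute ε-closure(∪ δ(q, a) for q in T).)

q3 on a → {q5}.
No a-transition from q4, q6, q8, q11.
Union after reading a: {q5}.
Now take the ε-closure:
From q5 via ε: add q3.
From q3 via ε: add q4, q8.
From q4 via ε: add q6.
No new states can be added; the closed set is {q3, q4, q5, q6, q8}.

{q3, q4, q5, q6, q8}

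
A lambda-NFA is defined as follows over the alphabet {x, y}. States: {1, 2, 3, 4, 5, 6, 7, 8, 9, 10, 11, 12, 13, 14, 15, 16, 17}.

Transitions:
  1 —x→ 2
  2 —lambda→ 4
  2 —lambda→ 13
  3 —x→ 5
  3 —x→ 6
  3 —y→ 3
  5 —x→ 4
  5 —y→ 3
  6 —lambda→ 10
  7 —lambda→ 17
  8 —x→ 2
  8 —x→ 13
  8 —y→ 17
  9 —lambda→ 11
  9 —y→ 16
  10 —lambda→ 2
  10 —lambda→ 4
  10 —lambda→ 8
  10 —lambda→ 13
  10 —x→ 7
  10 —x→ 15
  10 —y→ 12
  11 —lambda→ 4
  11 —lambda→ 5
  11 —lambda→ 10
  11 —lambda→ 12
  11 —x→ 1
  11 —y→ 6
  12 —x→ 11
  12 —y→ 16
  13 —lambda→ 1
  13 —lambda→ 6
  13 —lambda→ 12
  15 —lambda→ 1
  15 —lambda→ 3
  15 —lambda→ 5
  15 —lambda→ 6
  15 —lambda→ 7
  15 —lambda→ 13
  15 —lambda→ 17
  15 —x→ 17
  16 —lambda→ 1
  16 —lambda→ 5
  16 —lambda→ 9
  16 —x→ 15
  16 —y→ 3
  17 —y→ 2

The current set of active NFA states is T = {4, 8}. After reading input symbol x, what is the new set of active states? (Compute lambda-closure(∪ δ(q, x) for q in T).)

8 on x → {2, 13}.
No x-transition from 4.
Union after reading x: {2, 13}.
Now take the lambda-closure:
From 2 via lambda: add 4.
From 13 via lambda: add 1, 6, 12.
From 6 via lambda: add 10.
From 10 via lambda: add 8.
No new states can be added; the closed set is {1, 2, 4, 6, 8, 10, 12, 13}.

{1, 2, 4, 6, 8, 10, 12, 13}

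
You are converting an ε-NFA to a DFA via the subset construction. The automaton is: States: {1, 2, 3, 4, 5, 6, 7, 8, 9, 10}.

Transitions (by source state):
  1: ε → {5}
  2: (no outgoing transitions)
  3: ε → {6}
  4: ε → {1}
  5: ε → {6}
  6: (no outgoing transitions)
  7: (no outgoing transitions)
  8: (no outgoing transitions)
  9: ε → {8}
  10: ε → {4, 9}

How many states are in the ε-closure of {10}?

7

Start with {10}.
From 10 via ε: add 4, 9.
From 4 via ε: add 1.
From 9 via ε: add 8.
From 1 via ε: add 5.
From 5 via ε: add 6.
ε-closure = {1, 4, 5, 6, 8, 9, 10}, which has 7 states.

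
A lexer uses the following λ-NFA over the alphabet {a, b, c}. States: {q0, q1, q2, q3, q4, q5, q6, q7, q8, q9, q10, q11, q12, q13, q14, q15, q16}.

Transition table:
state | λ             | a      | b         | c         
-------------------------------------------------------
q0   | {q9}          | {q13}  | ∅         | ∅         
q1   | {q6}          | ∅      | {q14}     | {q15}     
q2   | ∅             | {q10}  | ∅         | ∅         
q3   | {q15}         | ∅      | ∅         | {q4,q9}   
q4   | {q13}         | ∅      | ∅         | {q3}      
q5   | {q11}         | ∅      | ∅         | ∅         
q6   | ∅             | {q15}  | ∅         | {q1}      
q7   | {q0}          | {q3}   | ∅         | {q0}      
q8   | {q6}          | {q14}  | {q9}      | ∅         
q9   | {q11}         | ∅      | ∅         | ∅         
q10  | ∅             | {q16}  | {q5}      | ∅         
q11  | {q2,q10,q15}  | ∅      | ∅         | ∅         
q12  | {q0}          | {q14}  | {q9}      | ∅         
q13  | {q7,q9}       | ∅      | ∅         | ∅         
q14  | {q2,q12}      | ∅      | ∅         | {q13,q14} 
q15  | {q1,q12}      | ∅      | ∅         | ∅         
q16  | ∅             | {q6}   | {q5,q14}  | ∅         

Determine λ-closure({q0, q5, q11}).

Start with {q0, q5, q11}.
From q0 via λ: add q9.
From q11 via λ: add q2, q10, q15.
From q15 via λ: add q1, q12.
From q1 via λ: add q6.
No new states can be added; the closed set is {q0, q1, q2, q5, q6, q9, q10, q11, q12, q15}.

{q0, q1, q2, q5, q6, q9, q10, q11, q12, q15}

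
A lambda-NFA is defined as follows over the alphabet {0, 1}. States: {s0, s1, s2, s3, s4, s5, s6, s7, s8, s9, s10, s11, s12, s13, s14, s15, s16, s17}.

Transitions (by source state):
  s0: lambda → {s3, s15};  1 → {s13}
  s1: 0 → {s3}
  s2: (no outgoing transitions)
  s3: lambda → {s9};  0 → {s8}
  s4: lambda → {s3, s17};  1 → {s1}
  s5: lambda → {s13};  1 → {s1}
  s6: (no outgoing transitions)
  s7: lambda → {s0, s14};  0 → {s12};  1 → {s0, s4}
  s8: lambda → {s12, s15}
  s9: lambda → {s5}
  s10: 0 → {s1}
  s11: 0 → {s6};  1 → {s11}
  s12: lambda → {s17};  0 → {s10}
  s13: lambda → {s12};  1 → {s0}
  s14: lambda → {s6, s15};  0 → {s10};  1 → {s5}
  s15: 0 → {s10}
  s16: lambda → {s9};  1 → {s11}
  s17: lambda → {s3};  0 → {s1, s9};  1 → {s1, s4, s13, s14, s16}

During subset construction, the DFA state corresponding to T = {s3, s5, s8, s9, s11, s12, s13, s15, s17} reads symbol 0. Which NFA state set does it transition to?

s3 on 0 → {s8}.
s11 on 0 → {s6}.
s12 on 0 → {s10}.
s15 on 0 → {s10}.
s17 on 0 → {s1, s9}.
No 0-transition from s5, s8, s9, s13.
Union after reading 0: {s1, s6, s8, s9, s10}.
Now take the lambda-closure:
From s8 via lambda: add s12, s15.
From s9 via lambda: add s5.
From s5 via lambda: add s13.
From s12 via lambda: add s17.
From s17 via lambda: add s3.
No new states can be added; the closed set is {s1, s3, s5, s6, s8, s9, s10, s12, s13, s15, s17}.

{s1, s3, s5, s6, s8, s9, s10, s12, s13, s15, s17}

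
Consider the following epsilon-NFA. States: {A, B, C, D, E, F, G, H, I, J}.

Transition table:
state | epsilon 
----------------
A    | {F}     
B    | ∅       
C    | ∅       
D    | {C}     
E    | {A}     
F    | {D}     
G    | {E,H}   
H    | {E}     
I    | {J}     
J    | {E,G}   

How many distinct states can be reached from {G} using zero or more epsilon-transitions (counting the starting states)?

Start with {G}.
From G via epsilon: add E, H.
From E via epsilon: add A.
From A via epsilon: add F.
From F via epsilon: add D.
From D via epsilon: add C.
epsilon-closure = {A, C, D, E, F, G, H}, which has 7 states.

7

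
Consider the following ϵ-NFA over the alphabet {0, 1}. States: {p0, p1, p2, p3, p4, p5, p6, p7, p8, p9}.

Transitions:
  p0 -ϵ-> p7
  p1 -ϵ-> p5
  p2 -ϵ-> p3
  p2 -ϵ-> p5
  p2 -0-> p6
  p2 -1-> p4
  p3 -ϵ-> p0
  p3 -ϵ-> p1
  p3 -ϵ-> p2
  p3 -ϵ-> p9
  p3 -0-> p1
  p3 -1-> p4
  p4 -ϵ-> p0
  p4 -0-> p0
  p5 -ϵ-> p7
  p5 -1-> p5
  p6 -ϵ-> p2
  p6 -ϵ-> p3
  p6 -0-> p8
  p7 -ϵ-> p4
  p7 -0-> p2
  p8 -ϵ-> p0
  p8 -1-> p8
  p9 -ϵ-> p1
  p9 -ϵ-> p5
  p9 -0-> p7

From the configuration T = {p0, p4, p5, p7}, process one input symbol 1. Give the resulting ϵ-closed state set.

{p0, p4, p5, p7}

p5 on 1 → {p5}.
No 1-transition from p0, p4, p7.
Union after reading 1: {p5}.
Now take the ϵ-closure:
From p5 via ϵ: add p7.
From p7 via ϵ: add p4.
From p4 via ϵ: add p0.
No new states can be added; the closed set is {p0, p4, p5, p7}.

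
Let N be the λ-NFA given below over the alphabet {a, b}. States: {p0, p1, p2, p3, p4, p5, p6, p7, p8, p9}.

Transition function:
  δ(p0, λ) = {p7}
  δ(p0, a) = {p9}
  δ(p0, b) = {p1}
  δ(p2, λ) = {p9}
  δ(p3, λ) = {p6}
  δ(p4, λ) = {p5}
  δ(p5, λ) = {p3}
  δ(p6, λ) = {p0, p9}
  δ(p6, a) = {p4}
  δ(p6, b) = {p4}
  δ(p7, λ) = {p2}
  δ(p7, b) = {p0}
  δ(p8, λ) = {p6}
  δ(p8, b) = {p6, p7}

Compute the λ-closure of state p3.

Start with {p3}.
From p3 via λ: add p6.
From p6 via λ: add p0, p9.
From p0 via λ: add p7.
From p7 via λ: add p2.
No new states can be added; the closed set is {p0, p2, p3, p6, p7, p9}.

{p0, p2, p3, p6, p7, p9}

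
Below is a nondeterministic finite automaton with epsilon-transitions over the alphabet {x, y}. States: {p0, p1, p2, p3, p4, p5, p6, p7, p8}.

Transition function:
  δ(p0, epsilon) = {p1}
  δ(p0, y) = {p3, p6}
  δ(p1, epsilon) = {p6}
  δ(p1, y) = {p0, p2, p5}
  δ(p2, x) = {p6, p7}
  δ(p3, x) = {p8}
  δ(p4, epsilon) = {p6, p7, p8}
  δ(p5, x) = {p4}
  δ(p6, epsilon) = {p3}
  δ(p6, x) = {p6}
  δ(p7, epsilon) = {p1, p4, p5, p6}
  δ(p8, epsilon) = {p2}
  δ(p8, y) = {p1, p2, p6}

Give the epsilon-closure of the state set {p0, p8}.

Start with {p0, p8}.
From p0 via epsilon: add p1.
From p8 via epsilon: add p2.
From p1 via epsilon: add p6.
From p6 via epsilon: add p3.
No new states can be added; the closed set is {p0, p1, p2, p3, p6, p8}.

{p0, p1, p2, p3, p6, p8}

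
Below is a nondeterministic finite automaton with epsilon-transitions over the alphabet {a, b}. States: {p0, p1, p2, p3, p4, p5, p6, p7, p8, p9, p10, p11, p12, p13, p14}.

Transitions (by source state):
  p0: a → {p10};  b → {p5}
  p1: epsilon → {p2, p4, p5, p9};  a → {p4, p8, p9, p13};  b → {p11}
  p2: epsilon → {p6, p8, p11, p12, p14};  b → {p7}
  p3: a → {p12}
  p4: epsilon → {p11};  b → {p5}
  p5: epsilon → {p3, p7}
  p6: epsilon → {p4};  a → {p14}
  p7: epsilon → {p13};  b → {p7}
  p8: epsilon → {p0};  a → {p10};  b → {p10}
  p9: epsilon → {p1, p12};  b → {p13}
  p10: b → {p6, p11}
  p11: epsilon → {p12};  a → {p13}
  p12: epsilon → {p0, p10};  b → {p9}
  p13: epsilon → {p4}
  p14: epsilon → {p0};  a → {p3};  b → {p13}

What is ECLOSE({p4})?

{p0, p4, p10, p11, p12}

Start with {p4}.
From p4 via epsilon: add p11.
From p11 via epsilon: add p12.
From p12 via epsilon: add p0, p10.
No new states can be added; the closed set is {p0, p4, p10, p11, p12}.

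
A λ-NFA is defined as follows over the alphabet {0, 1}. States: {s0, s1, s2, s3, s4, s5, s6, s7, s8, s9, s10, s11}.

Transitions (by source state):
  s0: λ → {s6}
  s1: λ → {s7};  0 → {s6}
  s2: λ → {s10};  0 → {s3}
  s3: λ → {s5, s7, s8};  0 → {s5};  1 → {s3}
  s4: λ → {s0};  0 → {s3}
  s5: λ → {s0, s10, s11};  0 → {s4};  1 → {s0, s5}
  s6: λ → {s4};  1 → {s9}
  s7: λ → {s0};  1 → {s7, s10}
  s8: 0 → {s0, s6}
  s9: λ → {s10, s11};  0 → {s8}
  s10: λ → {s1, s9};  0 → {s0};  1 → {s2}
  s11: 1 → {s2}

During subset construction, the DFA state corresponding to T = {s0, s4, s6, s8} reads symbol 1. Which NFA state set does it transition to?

{s0, s1, s4, s6, s7, s9, s10, s11}

s6 on 1 → {s9}.
No 1-transition from s0, s4, s8.
Union after reading 1: {s9}.
Now take the λ-closure:
From s9 via λ: add s10, s11.
From s10 via λ: add s1.
From s1 via λ: add s7.
From s7 via λ: add s0.
From s0 via λ: add s6.
From s6 via λ: add s4.
No new states can be added; the closed set is {s0, s1, s4, s6, s7, s9, s10, s11}.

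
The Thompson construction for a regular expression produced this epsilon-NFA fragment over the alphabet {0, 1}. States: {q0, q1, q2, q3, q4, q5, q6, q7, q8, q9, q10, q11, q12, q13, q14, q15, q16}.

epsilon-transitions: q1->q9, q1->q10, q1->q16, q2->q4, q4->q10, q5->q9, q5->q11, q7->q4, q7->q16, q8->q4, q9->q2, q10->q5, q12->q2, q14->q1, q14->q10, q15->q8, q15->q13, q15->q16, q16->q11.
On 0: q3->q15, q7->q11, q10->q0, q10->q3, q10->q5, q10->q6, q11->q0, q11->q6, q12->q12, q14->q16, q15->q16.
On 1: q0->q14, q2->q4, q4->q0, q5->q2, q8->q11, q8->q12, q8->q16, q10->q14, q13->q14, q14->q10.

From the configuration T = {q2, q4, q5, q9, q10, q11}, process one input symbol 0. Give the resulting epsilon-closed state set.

q10 on 0 → {q0, q3, q5, q6}.
q11 on 0 → {q0, q6}.
No 0-transition from q2, q4, q5, q9.
Union after reading 0: {q0, q3, q5, q6}.
Now take the epsilon-closure:
From q5 via epsilon: add q9, q11.
From q9 via epsilon: add q2.
From q2 via epsilon: add q4.
From q4 via epsilon: add q10.
No new states can be added; the closed set is {q0, q2, q3, q4, q5, q6, q9, q10, q11}.

{q0, q2, q3, q4, q5, q6, q9, q10, q11}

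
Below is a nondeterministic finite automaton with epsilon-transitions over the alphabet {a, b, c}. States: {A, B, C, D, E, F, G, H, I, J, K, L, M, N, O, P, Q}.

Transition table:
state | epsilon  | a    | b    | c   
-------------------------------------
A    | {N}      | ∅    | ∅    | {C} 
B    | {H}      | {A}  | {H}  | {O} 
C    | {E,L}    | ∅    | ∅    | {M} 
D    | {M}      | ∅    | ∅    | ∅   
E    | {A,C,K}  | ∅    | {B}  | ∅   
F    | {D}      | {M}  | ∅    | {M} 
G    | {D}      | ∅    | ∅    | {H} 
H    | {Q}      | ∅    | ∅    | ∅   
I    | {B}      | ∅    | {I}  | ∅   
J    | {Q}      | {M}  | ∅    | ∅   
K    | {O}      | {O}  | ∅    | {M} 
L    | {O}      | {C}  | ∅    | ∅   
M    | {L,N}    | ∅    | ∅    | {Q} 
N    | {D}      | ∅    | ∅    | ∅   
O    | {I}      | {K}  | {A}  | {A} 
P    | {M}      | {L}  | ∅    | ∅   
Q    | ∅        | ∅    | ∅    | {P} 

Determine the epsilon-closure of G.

Start with {G}.
From G via epsilon: add D.
From D via epsilon: add M.
From M via epsilon: add L, N.
From L via epsilon: add O.
From O via epsilon: add I.
From I via epsilon: add B.
From B via epsilon: add H.
From H via epsilon: add Q.
No new states can be added; the closed set is {B, D, G, H, I, L, M, N, O, Q}.

{B, D, G, H, I, L, M, N, O, Q}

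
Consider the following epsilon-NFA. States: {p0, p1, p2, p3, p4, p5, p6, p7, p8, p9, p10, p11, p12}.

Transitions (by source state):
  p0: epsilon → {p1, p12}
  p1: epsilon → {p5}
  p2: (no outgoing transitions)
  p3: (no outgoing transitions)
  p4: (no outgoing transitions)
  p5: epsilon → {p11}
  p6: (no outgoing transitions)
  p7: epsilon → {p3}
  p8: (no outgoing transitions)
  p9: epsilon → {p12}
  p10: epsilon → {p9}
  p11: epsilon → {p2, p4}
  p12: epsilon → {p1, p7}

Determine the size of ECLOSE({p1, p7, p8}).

8

Start with {p1, p7, p8}.
From p1 via epsilon: add p5.
From p7 via epsilon: add p3.
From p5 via epsilon: add p11.
From p11 via epsilon: add p2, p4.
epsilon-closure = {p1, p2, p3, p4, p5, p7, p8, p11}, which has 8 states.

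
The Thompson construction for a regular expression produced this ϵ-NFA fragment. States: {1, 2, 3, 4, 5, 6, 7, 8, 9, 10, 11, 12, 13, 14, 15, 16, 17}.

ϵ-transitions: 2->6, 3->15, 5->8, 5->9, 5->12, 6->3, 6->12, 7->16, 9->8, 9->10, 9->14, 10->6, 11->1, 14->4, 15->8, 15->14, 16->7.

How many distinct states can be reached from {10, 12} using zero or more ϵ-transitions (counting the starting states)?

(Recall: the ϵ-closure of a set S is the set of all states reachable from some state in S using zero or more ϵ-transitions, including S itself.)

8

Start with {10, 12}.
From 10 via ϵ: add 6.
From 6 via ϵ: add 3.
From 3 via ϵ: add 15.
From 15 via ϵ: add 8, 14.
From 14 via ϵ: add 4.
ϵ-closure = {3, 4, 6, 8, 10, 12, 14, 15}, which has 8 states.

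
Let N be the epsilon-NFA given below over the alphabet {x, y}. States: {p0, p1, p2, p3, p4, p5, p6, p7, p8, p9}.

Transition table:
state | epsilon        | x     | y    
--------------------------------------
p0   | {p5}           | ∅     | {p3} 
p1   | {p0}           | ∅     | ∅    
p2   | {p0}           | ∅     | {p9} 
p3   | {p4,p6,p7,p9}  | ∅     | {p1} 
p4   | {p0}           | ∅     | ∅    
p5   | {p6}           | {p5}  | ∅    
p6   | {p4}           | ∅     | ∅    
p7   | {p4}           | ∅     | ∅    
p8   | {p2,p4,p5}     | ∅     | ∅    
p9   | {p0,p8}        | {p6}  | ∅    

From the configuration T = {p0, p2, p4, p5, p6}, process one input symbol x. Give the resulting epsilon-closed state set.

p5 on x → {p5}.
No x-transition from p0, p2, p4, p6.
Union after reading x: {p5}.
Now take the epsilon-closure:
From p5 via epsilon: add p6.
From p6 via epsilon: add p4.
From p4 via epsilon: add p0.
No new states can be added; the closed set is {p0, p4, p5, p6}.

{p0, p4, p5, p6}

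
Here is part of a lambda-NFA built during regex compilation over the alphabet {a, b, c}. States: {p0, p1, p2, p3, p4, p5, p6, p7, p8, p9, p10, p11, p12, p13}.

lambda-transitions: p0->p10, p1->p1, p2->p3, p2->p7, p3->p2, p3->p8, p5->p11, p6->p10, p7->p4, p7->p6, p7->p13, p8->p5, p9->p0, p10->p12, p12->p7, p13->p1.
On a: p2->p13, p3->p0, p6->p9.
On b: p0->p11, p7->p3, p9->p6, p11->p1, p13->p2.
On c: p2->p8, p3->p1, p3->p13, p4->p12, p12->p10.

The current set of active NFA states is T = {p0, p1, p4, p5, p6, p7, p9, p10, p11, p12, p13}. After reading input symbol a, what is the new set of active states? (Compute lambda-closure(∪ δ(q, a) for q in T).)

p6 on a → {p9}.
No a-transition from p0, p1, p4, p5, p7, p9, p10, p11, p12, p13.
Union after reading a: {p9}.
Now take the lambda-closure:
From p9 via lambda: add p0.
From p0 via lambda: add p10.
From p10 via lambda: add p12.
From p12 via lambda: add p7.
From p7 via lambda: add p4, p6, p13.
From p13 via lambda: add p1.
No new states can be added; the closed set is {p0, p1, p4, p6, p7, p9, p10, p12, p13}.

{p0, p1, p4, p6, p7, p9, p10, p12, p13}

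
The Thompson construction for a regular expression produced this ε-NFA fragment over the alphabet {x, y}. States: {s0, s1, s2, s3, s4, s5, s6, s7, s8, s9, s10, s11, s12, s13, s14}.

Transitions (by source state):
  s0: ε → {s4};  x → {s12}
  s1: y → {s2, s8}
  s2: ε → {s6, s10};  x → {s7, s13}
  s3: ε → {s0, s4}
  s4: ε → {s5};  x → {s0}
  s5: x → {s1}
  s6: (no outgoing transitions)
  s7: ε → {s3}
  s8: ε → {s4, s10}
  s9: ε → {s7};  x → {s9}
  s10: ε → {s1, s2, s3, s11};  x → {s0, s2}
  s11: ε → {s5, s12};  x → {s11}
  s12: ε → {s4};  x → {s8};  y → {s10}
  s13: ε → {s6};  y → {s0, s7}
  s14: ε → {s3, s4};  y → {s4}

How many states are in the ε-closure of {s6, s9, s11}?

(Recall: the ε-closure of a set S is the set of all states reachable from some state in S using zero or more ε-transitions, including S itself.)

9

Start with {s6, s9, s11}.
From s9 via ε: add s7.
From s11 via ε: add s5, s12.
From s7 via ε: add s3.
From s12 via ε: add s4.
From s3 via ε: add s0.
ε-closure = {s0, s3, s4, s5, s6, s7, s9, s11, s12}, which has 9 states.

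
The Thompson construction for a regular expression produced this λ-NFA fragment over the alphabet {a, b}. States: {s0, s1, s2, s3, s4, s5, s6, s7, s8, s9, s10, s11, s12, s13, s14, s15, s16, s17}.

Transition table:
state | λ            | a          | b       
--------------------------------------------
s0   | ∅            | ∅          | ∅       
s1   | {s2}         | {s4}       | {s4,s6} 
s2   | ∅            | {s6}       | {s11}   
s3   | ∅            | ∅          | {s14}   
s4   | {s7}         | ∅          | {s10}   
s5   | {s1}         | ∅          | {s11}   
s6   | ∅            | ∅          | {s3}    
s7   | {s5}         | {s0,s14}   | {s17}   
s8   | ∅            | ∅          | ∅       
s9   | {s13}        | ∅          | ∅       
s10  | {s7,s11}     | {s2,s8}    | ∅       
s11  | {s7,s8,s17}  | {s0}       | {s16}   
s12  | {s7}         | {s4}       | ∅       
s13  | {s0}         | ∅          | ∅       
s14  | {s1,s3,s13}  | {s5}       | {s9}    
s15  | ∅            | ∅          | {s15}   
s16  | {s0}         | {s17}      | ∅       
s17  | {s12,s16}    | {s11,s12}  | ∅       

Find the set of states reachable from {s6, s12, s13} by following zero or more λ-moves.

{s0, s1, s2, s5, s6, s7, s12, s13}

Start with {s6, s12, s13}.
From s12 via λ: add s7.
From s13 via λ: add s0.
From s7 via λ: add s5.
From s5 via λ: add s1.
From s1 via λ: add s2.
No new states can be added; the closed set is {s0, s1, s2, s5, s6, s7, s12, s13}.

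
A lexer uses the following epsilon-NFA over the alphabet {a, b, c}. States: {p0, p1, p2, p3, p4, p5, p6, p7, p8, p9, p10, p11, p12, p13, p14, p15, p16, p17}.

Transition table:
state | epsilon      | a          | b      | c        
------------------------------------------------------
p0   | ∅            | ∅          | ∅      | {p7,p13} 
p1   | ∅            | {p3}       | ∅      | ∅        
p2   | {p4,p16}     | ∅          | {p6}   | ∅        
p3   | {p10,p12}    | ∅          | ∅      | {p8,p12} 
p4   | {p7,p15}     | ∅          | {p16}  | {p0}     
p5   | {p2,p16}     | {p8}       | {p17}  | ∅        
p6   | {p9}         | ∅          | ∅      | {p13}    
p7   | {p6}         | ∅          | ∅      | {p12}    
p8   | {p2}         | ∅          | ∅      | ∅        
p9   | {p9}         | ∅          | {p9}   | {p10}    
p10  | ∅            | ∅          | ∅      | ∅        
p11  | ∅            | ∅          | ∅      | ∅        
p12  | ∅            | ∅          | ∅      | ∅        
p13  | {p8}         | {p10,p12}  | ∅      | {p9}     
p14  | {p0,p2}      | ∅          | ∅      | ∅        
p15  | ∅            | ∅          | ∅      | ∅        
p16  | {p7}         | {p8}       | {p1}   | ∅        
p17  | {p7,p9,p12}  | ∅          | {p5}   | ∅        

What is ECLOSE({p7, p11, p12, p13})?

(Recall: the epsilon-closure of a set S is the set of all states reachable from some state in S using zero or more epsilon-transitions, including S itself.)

Start with {p7, p11, p12, p13}.
From p7 via epsilon: add p6.
From p13 via epsilon: add p8.
From p6 via epsilon: add p9.
From p8 via epsilon: add p2.
From p2 via epsilon: add p4, p16.
From p4 via epsilon: add p15.
No new states can be added; the closed set is {p2, p4, p6, p7, p8, p9, p11, p12, p13, p15, p16}.

{p2, p4, p6, p7, p8, p9, p11, p12, p13, p15, p16}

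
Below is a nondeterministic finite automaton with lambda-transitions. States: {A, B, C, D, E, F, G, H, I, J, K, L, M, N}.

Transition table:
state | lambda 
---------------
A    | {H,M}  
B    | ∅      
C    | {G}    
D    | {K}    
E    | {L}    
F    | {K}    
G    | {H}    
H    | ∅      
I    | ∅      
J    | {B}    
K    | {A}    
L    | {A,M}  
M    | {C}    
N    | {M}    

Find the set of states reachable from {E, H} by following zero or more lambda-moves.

Start with {E, H}.
From E via lambda: add L.
From L via lambda: add A, M.
From M via lambda: add C.
From C via lambda: add G.
No new states can be added; the closed set is {A, C, E, G, H, L, M}.

{A, C, E, G, H, L, M}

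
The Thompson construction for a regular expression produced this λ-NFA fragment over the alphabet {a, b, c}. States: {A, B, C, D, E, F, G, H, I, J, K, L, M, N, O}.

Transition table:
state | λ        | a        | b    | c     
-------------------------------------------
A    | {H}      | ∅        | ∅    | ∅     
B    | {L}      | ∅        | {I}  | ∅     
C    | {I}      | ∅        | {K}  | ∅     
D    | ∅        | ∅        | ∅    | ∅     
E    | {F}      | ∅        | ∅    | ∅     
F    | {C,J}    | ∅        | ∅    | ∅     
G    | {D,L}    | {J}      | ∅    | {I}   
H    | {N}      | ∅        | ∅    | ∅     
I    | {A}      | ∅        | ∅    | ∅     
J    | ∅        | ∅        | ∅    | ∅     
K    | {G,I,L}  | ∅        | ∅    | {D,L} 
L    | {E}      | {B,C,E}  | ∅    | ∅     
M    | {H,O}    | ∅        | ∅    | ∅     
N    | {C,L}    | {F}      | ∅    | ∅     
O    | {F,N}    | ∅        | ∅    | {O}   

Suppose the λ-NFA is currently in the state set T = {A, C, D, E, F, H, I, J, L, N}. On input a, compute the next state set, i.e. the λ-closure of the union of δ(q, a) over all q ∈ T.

L on a → {B, C, E}.
N on a → {F}.
No a-transition from A, C, D, E, F, H, I, J.
Union after reading a: {B, C, E, F}.
Now take the λ-closure:
From B via λ: add L.
From C via λ: add I.
From F via λ: add J.
From I via λ: add A.
From A via λ: add H.
From H via λ: add N.
No new states can be added; the closed set is {A, B, C, E, F, H, I, J, L, N}.

{A, B, C, E, F, H, I, J, L, N}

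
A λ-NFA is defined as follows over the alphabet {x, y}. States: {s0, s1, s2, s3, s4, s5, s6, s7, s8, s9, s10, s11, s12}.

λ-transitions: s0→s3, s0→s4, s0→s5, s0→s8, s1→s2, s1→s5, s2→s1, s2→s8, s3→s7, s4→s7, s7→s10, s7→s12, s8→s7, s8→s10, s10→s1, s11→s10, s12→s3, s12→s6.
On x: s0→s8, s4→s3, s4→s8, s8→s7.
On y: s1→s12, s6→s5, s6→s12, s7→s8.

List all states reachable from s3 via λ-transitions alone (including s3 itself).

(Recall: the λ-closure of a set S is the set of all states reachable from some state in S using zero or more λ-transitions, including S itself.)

Start with {s3}.
From s3 via λ: add s7.
From s7 via λ: add s10, s12.
From s10 via λ: add s1.
From s12 via λ: add s6.
From s1 via λ: add s2, s5.
From s2 via λ: add s8.
No new states can be added; the closed set is {s1, s2, s3, s5, s6, s7, s8, s10, s12}.

{s1, s2, s3, s5, s6, s7, s8, s10, s12}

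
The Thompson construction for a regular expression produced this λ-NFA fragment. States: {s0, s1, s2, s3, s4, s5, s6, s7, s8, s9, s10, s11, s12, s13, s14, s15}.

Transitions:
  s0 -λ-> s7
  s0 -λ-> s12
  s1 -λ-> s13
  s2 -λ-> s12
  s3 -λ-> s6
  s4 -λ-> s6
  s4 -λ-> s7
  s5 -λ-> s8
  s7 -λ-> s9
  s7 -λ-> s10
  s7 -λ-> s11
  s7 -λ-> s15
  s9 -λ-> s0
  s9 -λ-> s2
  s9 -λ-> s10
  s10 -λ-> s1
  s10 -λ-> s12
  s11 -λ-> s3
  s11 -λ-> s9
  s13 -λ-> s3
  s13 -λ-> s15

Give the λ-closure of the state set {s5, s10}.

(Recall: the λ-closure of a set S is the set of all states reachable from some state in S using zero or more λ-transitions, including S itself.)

{s1, s3, s5, s6, s8, s10, s12, s13, s15}

Start with {s5, s10}.
From s5 via λ: add s8.
From s10 via λ: add s1, s12.
From s1 via λ: add s13.
From s13 via λ: add s3, s15.
From s3 via λ: add s6.
No new states can be added; the closed set is {s1, s3, s5, s6, s8, s10, s12, s13, s15}.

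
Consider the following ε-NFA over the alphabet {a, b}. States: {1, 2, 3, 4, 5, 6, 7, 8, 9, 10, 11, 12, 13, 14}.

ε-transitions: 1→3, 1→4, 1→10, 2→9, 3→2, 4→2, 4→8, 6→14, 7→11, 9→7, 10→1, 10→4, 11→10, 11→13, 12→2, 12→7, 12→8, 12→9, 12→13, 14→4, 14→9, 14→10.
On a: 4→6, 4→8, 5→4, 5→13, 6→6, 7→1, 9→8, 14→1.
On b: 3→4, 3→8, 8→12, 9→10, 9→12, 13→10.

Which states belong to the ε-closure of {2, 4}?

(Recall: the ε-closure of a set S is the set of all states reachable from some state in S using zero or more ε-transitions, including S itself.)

{1, 2, 3, 4, 7, 8, 9, 10, 11, 13}

Start with {2, 4}.
From 2 via ε: add 9.
From 4 via ε: add 8.
From 9 via ε: add 7.
From 7 via ε: add 11.
From 11 via ε: add 10, 13.
From 10 via ε: add 1.
From 1 via ε: add 3.
No new states can be added; the closed set is {1, 2, 3, 4, 7, 8, 9, 10, 11, 13}.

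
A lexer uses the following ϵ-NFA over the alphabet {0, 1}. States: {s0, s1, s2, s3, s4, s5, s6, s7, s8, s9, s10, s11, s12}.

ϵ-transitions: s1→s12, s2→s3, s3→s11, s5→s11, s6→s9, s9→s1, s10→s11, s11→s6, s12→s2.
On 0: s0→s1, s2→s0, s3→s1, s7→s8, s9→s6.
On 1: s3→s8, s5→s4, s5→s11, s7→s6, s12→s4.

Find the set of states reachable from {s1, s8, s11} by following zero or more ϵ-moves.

{s1, s2, s3, s6, s8, s9, s11, s12}

Start with {s1, s8, s11}.
From s1 via ϵ: add s12.
From s11 via ϵ: add s6.
From s6 via ϵ: add s9.
From s12 via ϵ: add s2.
From s2 via ϵ: add s3.
No new states can be added; the closed set is {s1, s2, s3, s6, s8, s9, s11, s12}.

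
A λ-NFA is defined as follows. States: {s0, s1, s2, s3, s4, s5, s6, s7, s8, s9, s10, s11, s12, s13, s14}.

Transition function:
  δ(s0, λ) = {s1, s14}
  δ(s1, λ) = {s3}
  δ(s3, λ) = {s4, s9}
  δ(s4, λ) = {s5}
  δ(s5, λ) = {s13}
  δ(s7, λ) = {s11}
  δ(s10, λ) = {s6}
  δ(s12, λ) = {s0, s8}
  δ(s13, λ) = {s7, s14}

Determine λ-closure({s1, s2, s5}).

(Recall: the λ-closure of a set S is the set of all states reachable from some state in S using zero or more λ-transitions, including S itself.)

Start with {s1, s2, s5}.
From s1 via λ: add s3.
From s5 via λ: add s13.
From s3 via λ: add s4, s9.
From s13 via λ: add s7, s14.
From s7 via λ: add s11.
No new states can be added; the closed set is {s1, s2, s3, s4, s5, s7, s9, s11, s13, s14}.

{s1, s2, s3, s4, s5, s7, s9, s11, s13, s14}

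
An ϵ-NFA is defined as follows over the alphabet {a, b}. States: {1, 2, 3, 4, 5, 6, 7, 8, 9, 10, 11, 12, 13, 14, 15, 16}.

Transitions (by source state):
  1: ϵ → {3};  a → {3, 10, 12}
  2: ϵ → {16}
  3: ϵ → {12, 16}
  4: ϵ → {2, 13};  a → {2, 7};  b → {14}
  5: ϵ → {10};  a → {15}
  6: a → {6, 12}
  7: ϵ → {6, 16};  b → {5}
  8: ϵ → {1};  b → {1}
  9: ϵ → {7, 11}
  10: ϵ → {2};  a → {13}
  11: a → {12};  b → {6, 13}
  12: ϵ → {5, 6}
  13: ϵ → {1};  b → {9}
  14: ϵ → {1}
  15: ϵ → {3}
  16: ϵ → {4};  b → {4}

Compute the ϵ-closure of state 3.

{1, 2, 3, 4, 5, 6, 10, 12, 13, 16}

Start with {3}.
From 3 via ϵ: add 12, 16.
From 12 via ϵ: add 5, 6.
From 16 via ϵ: add 4.
From 4 via ϵ: add 2, 13.
From 5 via ϵ: add 10.
From 13 via ϵ: add 1.
No new states can be added; the closed set is {1, 2, 3, 4, 5, 6, 10, 12, 13, 16}.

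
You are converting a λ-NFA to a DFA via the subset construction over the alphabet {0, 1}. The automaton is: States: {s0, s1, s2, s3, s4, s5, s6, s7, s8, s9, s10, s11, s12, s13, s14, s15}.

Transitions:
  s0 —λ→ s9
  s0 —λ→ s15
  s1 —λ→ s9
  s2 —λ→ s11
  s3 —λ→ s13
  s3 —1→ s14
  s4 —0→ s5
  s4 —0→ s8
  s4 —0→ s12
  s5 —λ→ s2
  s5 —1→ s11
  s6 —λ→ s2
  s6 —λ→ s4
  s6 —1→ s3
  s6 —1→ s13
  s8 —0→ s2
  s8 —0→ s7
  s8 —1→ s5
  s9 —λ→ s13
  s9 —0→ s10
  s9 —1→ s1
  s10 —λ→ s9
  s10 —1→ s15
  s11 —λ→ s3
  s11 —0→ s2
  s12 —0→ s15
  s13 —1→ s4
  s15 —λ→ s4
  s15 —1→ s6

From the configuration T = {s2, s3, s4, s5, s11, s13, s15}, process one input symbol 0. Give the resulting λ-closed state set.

s4 on 0 → {s5, s8, s12}.
s11 on 0 → {s2}.
No 0-transition from s2, s3, s5, s13, s15.
Union after reading 0: {s2, s5, s8, s12}.
Now take the λ-closure:
From s2 via λ: add s11.
From s11 via λ: add s3.
From s3 via λ: add s13.
No new states can be added; the closed set is {s2, s3, s5, s8, s11, s12, s13}.

{s2, s3, s5, s8, s11, s12, s13}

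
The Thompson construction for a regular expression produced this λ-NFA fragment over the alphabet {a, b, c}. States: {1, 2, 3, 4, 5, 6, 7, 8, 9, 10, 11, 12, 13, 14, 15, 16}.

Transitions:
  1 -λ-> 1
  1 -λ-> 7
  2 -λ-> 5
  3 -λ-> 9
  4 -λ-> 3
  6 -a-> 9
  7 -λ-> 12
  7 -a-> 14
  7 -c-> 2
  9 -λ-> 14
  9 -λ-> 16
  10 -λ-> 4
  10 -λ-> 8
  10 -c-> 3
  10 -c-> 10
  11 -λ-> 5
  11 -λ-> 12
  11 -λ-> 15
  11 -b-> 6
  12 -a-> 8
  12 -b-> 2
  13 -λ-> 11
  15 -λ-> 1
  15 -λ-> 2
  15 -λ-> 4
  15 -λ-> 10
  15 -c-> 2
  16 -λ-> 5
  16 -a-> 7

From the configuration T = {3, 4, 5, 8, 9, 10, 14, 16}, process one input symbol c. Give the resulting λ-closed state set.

{3, 4, 5, 8, 9, 10, 14, 16}

10 on c → {3, 10}.
No c-transition from 3, 4, 5, 8, 9, 14, 16.
Union after reading c: {3, 10}.
Now take the λ-closure:
From 3 via λ: add 9.
From 10 via λ: add 4, 8.
From 9 via λ: add 14, 16.
From 16 via λ: add 5.
No new states can be added; the closed set is {3, 4, 5, 8, 9, 10, 14, 16}.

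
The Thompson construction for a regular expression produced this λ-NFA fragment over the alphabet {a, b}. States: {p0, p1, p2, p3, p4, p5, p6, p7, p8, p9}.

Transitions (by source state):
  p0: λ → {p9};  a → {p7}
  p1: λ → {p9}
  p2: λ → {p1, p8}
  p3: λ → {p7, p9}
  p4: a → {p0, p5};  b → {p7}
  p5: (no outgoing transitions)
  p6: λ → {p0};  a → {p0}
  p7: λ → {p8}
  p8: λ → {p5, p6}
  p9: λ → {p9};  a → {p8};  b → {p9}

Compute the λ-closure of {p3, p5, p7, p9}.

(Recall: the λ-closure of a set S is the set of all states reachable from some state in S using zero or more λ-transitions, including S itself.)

{p0, p3, p5, p6, p7, p8, p9}

Start with {p3, p5, p7, p9}.
From p7 via λ: add p8.
From p8 via λ: add p6.
From p6 via λ: add p0.
No new states can be added; the closed set is {p0, p3, p5, p6, p7, p8, p9}.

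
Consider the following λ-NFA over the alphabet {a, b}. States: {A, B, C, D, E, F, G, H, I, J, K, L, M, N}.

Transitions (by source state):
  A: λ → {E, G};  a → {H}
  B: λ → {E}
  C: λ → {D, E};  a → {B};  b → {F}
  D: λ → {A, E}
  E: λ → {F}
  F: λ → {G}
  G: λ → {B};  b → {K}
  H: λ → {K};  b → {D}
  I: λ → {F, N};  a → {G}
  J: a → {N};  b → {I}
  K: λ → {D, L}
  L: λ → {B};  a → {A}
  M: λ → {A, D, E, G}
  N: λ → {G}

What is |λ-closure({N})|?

Start with {N}.
From N via λ: add G.
From G via λ: add B.
From B via λ: add E.
From E via λ: add F.
λ-closure = {B, E, F, G, N}, which has 5 states.

5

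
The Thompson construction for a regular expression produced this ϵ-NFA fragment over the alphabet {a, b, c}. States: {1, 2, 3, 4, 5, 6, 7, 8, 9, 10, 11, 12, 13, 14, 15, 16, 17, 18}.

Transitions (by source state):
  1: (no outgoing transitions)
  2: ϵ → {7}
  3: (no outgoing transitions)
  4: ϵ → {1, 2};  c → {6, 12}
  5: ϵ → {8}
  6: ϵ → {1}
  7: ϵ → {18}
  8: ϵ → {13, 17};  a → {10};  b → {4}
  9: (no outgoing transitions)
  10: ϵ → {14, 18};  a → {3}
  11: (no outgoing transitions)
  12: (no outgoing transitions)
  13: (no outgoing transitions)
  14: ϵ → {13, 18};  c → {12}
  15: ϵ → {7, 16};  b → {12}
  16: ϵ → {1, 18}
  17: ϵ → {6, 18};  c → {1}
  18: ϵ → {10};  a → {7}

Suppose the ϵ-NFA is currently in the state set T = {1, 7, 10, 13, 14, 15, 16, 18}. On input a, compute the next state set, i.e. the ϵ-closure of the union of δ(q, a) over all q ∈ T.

{3, 7, 10, 13, 14, 18}

10 on a → {3}.
18 on a → {7}.
No a-transition from 1, 7, 13, 14, 15, 16.
Union after reading a: {3, 7}.
Now take the ϵ-closure:
From 7 via ϵ: add 18.
From 18 via ϵ: add 10.
From 10 via ϵ: add 14.
From 14 via ϵ: add 13.
No new states can be added; the closed set is {3, 7, 10, 13, 14, 18}.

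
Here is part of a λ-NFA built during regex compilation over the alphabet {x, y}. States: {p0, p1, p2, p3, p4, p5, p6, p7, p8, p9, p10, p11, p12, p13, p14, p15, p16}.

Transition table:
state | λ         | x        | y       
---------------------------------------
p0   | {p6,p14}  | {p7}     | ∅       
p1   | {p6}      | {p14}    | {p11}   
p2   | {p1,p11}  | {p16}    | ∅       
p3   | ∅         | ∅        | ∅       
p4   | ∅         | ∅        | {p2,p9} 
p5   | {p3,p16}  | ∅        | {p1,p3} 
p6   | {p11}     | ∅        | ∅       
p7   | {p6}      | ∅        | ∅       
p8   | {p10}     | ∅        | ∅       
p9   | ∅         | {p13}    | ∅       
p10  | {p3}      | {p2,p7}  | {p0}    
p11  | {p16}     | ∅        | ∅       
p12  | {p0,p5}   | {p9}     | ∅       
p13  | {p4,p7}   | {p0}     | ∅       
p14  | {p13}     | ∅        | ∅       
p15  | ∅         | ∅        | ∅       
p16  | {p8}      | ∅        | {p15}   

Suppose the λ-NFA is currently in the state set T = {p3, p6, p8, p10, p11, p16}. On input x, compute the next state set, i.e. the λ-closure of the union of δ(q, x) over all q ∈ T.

p10 on x → {p2, p7}.
No x-transition from p3, p6, p8, p11, p16.
Union after reading x: {p2, p7}.
Now take the λ-closure:
From p2 via λ: add p1, p11.
From p7 via λ: add p6.
From p11 via λ: add p16.
From p16 via λ: add p8.
From p8 via λ: add p10.
From p10 via λ: add p3.
No new states can be added; the closed set is {p1, p2, p3, p6, p7, p8, p10, p11, p16}.

{p1, p2, p3, p6, p7, p8, p10, p11, p16}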